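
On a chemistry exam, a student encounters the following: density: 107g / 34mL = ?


ρ = mass/volume
= 107/34
= 3.147 g/mL

3.147 g/mL


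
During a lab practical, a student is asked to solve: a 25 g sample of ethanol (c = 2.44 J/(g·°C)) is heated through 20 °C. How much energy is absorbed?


q = mcΔT = 25 × 2.44 × 20
= 1220.00 J

1220.00 J


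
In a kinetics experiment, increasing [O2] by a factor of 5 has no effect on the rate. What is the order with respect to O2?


rate ∝ [O2]^n
rate ∝ [O2]^0
Order in O2: 0

0


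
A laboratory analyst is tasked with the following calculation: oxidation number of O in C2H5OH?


O is usually -2
Oxidation number: -2

-2


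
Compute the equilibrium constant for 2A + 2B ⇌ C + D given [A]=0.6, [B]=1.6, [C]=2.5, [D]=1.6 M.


Kc = [C][D]/([A]^2[B]^2)
= (2.5^1 × 1.6^1)/(0.6^2 × 1.6^2)
= 4/0.9216
= 4.340

4.340


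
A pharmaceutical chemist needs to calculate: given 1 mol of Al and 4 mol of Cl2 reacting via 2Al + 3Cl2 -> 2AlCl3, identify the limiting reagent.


Mole ratio available / coefficient:
  Al: 1/2 = 0.500
  Cl2: 4/3 = 1.333
Smaller ratio is limiting.

Al


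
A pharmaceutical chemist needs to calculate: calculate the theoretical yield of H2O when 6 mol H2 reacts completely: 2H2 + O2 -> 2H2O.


Mole ratio H2O:H2 = 2:2
n(H2O) = 6 × 2/2 = 6.000 mol
mass = 6.000 × 18.02 = 108.12 g

108.12 g


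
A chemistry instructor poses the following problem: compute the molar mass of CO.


M(CO) = 1×12.01 + 1×16.0
= 12.01 + 16.0
= 28.01 g/mol

28.01 g/mol


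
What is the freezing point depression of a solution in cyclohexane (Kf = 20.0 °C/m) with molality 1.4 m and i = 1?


ΔTf = Kf × m × i
= 20.0 × 1.4 × 1
= 28.0 °C

28.0 °C


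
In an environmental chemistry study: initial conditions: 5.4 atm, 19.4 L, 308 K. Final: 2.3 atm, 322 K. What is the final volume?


P1V1/T1 = P2V2/T2
V2 = P1V1T2/(T1P2)
= 5.4×19.4×322/(308×2.3)
= 47.618 L

47.618 L


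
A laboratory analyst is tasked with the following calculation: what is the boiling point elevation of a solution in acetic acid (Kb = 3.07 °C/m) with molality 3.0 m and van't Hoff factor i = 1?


ΔTb = Kb × m × i
= 3.07 × 3.0 × 1
= 9.21 °C

9.21 °C


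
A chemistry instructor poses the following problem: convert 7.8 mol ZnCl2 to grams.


M(ZnCl2) = 136.28 g/mol
mass = n × M = 7.8 × 136.28 = 1062.98 g

1062.98 g


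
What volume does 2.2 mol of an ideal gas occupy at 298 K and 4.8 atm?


PV = nRT  (R = 0.08206 L·atm/(mol·K))
V = nRT/P = 2.2×0.08206×298/4.8
= 11.208 L

11.208 L


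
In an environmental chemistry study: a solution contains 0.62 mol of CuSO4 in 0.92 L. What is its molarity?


M = n/V = 0.62/0.92 = 0.674 mol/L

0.674 M


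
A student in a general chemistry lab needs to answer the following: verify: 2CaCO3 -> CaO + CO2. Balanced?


Equation: 2CaCO3 -> CaO + CO2
Check atoms: C: 2≠1, Ca: 2≠1, O: 6≠3
Not balanced

No, not balanced


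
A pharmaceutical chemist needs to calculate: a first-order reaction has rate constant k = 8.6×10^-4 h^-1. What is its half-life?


t½ = ln2/k = 0.693147/(8.6×10^-4 h^-1)
= 806.0 h

806.0 h


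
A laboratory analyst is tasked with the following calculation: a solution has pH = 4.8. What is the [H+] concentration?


[H+] = 10^(-pH) = 10^(-4.8)
= 1.58×10^-5 M

1.58×10^-5 M


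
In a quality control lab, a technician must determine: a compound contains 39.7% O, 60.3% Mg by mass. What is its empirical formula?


Assume 100 g sample. Moles of each element:
  O: 39.7/16.0 = 2.481 mol
  Mg: 60.3/24.31 = 2.48 mol
Divide by smallest (2.48):
  O: 2.481/2.48 = 1.0
  Mg: 2.48/2.48 = 1.0
Empirical formula: MgO

MgO


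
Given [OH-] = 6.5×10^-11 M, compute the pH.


pOH = -log10([OH-]) = -log10(6.5×10^-11)
= 11 - log10(6.5) = 10.19
pH = 14 - pOH = 14 - 10.19 = 3.81

3.81


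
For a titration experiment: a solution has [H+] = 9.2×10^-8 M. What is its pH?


pH = -log10([H+]) = -log10(9.2×10^-8)
= 8 - log10(9.2)
= 8 - 0.96
= 7.04

7.04


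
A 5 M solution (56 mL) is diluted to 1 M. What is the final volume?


C1V1 = C2V2
5 × 56 = 1 × V2
V2 = 280/1 = 280.0 mL

280.0 mL


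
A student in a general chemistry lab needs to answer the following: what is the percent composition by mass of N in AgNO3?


M(AgNO3) = 1×107.87 + 1×14.01 + 3×16.0 = 169.88 g/mol
Mass of N = 1 × 14.01 = 14.01 g/mol
% N = 14.01/169.88 × 100 = 8.25%

8.25%


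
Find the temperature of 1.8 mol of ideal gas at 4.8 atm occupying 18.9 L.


PV = nRT  (R = 0.08206 L·atm/(mol·K))
T = PV/(nR) = 4.8×18.9/(1.8×0.08206)
= 90.72/0.147708
= 614.18 K

614.18 K


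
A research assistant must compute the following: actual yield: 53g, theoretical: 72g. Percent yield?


% yield = actual/theoretical × 100
= 53/72 × 100
= 73.61%

73.61%


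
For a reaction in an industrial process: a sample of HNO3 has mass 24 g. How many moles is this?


M(HNO3) = 63.02 g/mol
n = mass/M = 24/63.02 = 0.3808 mol

0.3808 mol


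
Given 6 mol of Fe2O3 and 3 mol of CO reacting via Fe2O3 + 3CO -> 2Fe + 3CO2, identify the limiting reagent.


Mole ratio available / coefficient:
  Fe2O3: 6/1 = 6.000
  CO: 3/3 = 1.000
Smaller ratio is limiting.

CO


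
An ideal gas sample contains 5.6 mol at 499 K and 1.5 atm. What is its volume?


PV = nRT  (R = 0.08206 L·atm/(mol·K))
V = nRT/P = 5.6×0.08206×499/1.5
= 152.872 L

152.872 L


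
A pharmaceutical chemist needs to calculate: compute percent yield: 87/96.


% yield = actual/theoretical × 100
= 87/96 × 100
= 90.62%

90.62%


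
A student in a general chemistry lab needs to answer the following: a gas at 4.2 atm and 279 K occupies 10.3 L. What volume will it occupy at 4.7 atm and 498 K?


P1V1/T1 = P2V2/T2
V2 = P1V1T2/(T1P2)
= 4.2×10.3×498/(279×4.7)
= 16.429 L

16.429 L


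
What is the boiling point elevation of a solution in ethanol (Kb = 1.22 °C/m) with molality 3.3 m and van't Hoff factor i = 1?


ΔTb = Kb × m × i
= 1.22 × 3.3 × 1
= 4.026 °C

4.026 °C


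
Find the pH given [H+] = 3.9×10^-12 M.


pH = -log10([H+]) = -log10(3.9×10^-12)
= 12 - log10(3.9)
= 12 - 0.59
= 11.41

11.41


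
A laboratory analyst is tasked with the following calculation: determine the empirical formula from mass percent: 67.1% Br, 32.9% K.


Assume 100 g sample. Moles of each element:
  Br: 67.1/79.9 = 0.84 mol
  K: 32.9/39.1 = 0.841 mol
Divide by smallest (0.84):
  Br: 0.84/0.84 = 1.0
  K: 0.841/0.84 = 1.0
Empirical formula: KBr

KBr


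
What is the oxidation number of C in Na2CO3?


2(+1) + x + 3(-2) = 0, so x = +4
Oxidation number: +4

+4


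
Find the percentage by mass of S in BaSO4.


M(BaSO4) = 1×137.33 + 1×32.07 + 4×16.0 = 233.40 g/mol
Mass of S = 1 × 32.07 = 32.07 g/mol
% S = 32.07/233.40 × 100 = 13.74%

13.74%


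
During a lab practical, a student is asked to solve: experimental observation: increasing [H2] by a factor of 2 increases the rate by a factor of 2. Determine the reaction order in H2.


rate ∝ [H2]^n
2^n = 2 → n = 1
Order in H2: 1

1


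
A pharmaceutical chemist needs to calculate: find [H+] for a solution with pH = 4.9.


[H+] = 10^(-pH) = 10^(-4.9)
= 1.26×10^-5 M

1.26×10^-5 M


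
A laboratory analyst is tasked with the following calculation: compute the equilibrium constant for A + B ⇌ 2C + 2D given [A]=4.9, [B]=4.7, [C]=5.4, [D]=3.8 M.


Kc = [C]^2[D]^2/([A][B])
= (5.4^2 × 3.8^2)/(4.9^1 × 4.7^1)
= 421.0704/23.03
= 18.28

18.28


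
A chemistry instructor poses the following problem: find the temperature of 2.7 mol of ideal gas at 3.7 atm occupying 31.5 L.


PV = nRT  (R = 0.08206 L·atm/(mol·K))
T = PV/(nR) = 3.7×31.5/(2.7×0.08206)
= 116.55/0.221562
= 526.04 K

526.04 K


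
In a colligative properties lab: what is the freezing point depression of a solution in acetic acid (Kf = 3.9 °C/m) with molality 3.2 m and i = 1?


ΔTf = Kf × m × i
= 3.9 × 3.2 × 1
= 12.48 °C

12.48 °C


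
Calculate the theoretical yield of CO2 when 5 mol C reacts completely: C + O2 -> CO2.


Mole ratio CO2:C = 1:1
n(CO2) = 5 × 1/1 = 5.000 mol
mass = 5.000 × 44.01 = 220.05 g

220.05 g


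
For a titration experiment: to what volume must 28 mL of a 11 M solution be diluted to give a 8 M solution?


C1V1 = C2V2
11 × 28 = 8 × V2
V2 = 308/8 = 38.5 mL

38.5 mL


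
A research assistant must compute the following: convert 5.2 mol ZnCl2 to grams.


M(ZnCl2) = 136.28 g/mol
mass = n × M = 5.2 × 136.28 = 708.66 g

708.66 g


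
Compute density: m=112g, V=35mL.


ρ = mass/volume
= 112/35
= 3.2 g/mL

3.2 g/mL


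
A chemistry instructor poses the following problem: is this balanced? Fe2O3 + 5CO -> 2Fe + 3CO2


Equation: Fe2O3 + 5CO -> 2Fe + 3CO2
Check atoms: C: 5≠3, Fe: 2=2, O: 8≠6
Not balanced

No, not balanced


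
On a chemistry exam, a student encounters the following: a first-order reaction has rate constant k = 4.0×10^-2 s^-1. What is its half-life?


t½ = ln2/k = 0.693147/(4.0×10^-2 s^-1)
= 17.33 s

17.33 s


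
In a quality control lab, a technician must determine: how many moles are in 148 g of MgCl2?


M(MgCl2) = 95.21 g/mol
n = mass/M = 148/95.21 = 1.5545 mol

1.5545 mol


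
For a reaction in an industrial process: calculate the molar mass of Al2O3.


M(Al2O3) = 2×26.98 + 3×16.0
= 53.96 + 48.0
= 101.96 g/mol

101.96 g/mol


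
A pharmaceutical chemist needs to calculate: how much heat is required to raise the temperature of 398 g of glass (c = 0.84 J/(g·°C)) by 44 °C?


q = mcΔT = 398 × 0.84 × 44
= 14710.08 J

14710.08 J


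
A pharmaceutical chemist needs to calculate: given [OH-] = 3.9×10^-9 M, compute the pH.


pOH = -log10([OH-]) = -log10(3.9×10^-9)
= 9 - log10(3.9) = 8.41
pH = 14 - pOH = 14 - 8.41 = 5.59

5.59


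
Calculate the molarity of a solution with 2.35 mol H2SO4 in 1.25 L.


M = n/V = 2.35/1.25 = 1.880 mol/L

1.880 M


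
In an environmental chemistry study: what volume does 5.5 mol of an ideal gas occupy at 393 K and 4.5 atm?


PV = nRT  (R = 0.08206 L·atm/(mol·K))
V = nRT/P = 5.5×0.08206×393/4.5
= 39.416 L

39.416 L


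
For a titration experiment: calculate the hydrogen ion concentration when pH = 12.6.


[H+] = 10^(-pH) = 10^(-12.6)
= 2.51×10^-13 M

2.51×10^-13 M


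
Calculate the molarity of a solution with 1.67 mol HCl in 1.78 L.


M = n/V = 1.67/1.78 = 0.938 mol/L

0.938 M


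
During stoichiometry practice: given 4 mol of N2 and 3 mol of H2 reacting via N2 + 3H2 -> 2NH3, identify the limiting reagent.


Mole ratio available / coefficient:
  N2: 4/1 = 4.000
  H2: 3/3 = 1.000
Smaller ratio is limiting.

H2


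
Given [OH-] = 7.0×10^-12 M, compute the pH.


pOH = -log10([OH-]) = -log10(7.0×10^-12)
= 12 - log10(7.0) = 11.15
pH = 14 - pOH = 14 - 11.15 = 2.85

2.85


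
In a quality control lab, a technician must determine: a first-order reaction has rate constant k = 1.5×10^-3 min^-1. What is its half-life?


t½ = ln2/k = 0.693147/(1.5×10^-3 min^-1)
= 462.1 min

462.1 min


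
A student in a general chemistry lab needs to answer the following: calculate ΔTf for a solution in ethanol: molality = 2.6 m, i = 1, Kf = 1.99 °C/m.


ΔTf = Kf × m × i
= 1.99 × 2.6 × 1
= 5.174 °C

5.174 °C


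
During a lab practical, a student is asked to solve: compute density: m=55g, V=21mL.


ρ = mass/volume
= 55/21
= 2.619 g/mL

2.619 g/mL


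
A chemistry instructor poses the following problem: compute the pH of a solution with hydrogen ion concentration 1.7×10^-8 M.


pH = -log10([H+]) = -log10(1.7×10^-8)
= 8 - log10(1.7)
= 8 - 0.23
= 7.77

7.77


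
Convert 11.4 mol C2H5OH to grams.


M(C2H5OH) = 46.07 g/mol
mass = n × M = 11.4 × 46.07 = 525.20 g

525.20 g


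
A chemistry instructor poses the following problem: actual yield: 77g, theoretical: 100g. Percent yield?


% yield = actual/theoretical × 100
= 77/100 × 100
= 77.0%

77.0%


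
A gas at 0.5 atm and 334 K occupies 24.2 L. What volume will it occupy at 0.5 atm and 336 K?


P1V1/T1 = P2V2/T2
V2 = P1V1T2/(T1P2)
= 0.5×24.2×336/(334×0.5)
= 24.345 L

24.345 L


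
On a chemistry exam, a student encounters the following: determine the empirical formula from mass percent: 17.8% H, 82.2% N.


Assume 100 g sample. Moles of each element:
  H: 17.8/1.008 = 17.659 mol
  N: 82.2/14.01 = 5.867 mol
Divide by smallest (5.867):
  H: 17.659/5.867 = 3.01
  N: 5.867/5.867 = 1.0
Empirical formula: NH3

NH3


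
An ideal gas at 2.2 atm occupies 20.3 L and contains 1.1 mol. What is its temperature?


PV = nRT  (R = 0.08206 L·atm/(mol·K))
T = PV/(nR) = 2.2×20.3/(1.1×0.08206)
= 44.66/0.090266
= 494.76 K

494.76 K


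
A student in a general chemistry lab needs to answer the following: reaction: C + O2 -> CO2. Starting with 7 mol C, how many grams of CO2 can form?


Mole ratio CO2:C = 1:1
n(CO2) = 7 × 1/1 = 7.000 mol
mass = 7.000 × 44.01 = 308.07 g

308.07 g


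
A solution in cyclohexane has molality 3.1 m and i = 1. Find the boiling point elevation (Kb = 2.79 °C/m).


ΔTb = Kb × m × i
= 2.79 × 3.1 × 1
= 8.649 °C

8.649 °C


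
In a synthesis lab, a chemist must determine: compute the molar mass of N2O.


M(N2O) = 2×14.01 + 1×16.0
= 28.02 + 16.0
= 44.02 g/mol

44.02 g/mol


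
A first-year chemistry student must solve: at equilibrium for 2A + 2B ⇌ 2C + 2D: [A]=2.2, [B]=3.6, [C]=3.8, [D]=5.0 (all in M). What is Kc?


Kc = [C]^2[D]^2/([A]^2[B]^2)
= (3.8^2 × 5.0^2)/(2.2^2 × 3.6^2)
= 361/62.7264
= 5.755

5.755


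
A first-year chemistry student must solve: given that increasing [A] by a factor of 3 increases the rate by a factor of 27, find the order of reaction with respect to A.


rate ∝ [A]^n
3^n = 27 → n = 3
Order in A: 3

3


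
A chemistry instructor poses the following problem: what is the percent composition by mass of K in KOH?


M(KOH) = 1×39.1 + 1×16.0 + 1×1.008 = 56.108 g/mol
Mass of K = 1 × 39.1 = 39.10 g/mol
% K = 39.10/56.108 × 100 = 69.69%

69.69%


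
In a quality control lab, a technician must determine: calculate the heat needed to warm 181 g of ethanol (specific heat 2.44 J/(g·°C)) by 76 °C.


q = mcΔT = 181 × 2.44 × 76
= 33564.64 J

33564.64 J


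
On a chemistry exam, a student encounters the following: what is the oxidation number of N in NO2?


x + 2(-2) = 0, so x = +4
Oxidation number: +4

+4


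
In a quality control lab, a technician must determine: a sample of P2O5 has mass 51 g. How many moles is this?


M(P2O5) = 141.94 g/mol
n = mass/M = 51/141.94 = 0.3593 mol

0.3593 mol


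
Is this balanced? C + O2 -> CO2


Equation: C + O2 -> CO2
Check atoms: C: 1=1, O: 2=2
Balanced

Yes, balanced


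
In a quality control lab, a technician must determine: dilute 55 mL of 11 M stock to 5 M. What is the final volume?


C1V1 = C2V2
11 × 55 = 5 × V2
V2 = 605/5 = 121.0 mL

121.0 mL


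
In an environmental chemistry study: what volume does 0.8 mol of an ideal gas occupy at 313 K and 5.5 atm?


PV = nRT  (R = 0.08206 L·atm/(mol·K))
V = nRT/P = 0.8×0.08206×313/5.5
= 3.736 L

3.736 L


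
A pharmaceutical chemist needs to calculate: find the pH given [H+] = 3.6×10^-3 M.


pH = -log10([H+]) = -log10(3.6×10^-3)
= 3 - log10(3.6)
= 3 - 0.56
= 2.44

2.44


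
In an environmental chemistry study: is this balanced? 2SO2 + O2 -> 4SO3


Equation: 2SO2 + O2 -> 4SO3
Check atoms: O: 6≠12, S: 2≠4
Not balanced

No, not balanced


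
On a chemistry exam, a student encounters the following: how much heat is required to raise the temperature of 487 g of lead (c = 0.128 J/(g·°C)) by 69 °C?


q = mcΔT = 487 × 0.128 × 69
= 4301.18 J

4301.18 J


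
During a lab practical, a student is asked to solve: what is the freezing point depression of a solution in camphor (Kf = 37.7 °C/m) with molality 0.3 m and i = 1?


ΔTf = Kf × m × i
= 37.7 × 0.3 × 1
= 11.31 °C

11.31 °C


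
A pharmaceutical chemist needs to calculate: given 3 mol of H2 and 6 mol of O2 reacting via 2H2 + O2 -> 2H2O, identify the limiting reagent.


Mole ratio available / coefficient:
  H2: 3/2 = 1.500
  O2: 6/1 = 6.000
Smaller ratio is limiting.

H2


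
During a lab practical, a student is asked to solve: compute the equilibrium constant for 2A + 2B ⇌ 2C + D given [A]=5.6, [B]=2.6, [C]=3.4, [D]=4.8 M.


Kc = [C]^2[D]/([A]^2[B]^2)
= (3.4^2 × 4.8^1)/(5.6^2 × 2.6^2)
= 55.488/211.9936
= 0.2617

0.2617


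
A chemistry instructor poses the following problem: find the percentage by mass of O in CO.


M(CO) = 1×12.01 + 1×16.0 = 28.01 g/mol
Mass of O = 1 × 16.0 = 16.00 g/mol
% O = 16.00/28.01 × 100 = 57.12%

57.12%


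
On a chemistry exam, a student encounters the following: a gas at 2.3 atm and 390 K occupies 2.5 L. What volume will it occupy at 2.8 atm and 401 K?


P1V1/T1 = P2V2/T2
V2 = P1V1T2/(T1P2)
= 2.3×2.5×401/(390×2.8)
= 2.111 L

2.111 L


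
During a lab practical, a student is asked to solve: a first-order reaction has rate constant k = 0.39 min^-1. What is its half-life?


t½ = ln2/k = 0.693147/(0.39 min^-1)
= 1.777 min

1.777 min


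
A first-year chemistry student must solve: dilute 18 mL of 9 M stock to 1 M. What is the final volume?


C1V1 = C2V2
9 × 18 = 1 × V2
V2 = 162/1 = 162.0 mL

162.0 mL


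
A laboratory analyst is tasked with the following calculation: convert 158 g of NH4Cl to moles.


M(NH4Cl) = 53.49 g/mol
n = mass/M = 158/53.49 = 2.9538 mol

2.9538 mol


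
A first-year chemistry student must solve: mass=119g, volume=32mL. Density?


ρ = mass/volume
= 119/32
= 3.719 g/mL

3.719 g/mL


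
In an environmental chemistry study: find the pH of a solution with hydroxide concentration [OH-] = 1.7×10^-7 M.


pOH = -log10([OH-]) = -log10(1.7×10^-7)
= 7 - log10(1.7) = 6.77
pH = 14 - pOH = 14 - 6.77 = 7.23

7.23


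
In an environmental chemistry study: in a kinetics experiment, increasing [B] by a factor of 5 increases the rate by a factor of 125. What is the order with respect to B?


rate ∝ [B]^n
5^n = 125 → n = 3
Order in B: 3

3


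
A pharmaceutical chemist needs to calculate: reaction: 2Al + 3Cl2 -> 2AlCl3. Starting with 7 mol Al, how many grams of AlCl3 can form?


Mole ratio AlCl3:Al = 2:2
n(AlCl3) = 7 × 2/2 = 7.000 mol
mass = 7.000 × 133.33 = 933.31 g

933.31 g


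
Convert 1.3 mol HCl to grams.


M(HCl) = 36.46 g/mol
mass = n × M = 1.3 × 36.46 = 47.40 g

47.40 g


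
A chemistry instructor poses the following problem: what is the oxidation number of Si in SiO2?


x + 2(-2) = 0, so x = +4
Oxidation number: +4

+4


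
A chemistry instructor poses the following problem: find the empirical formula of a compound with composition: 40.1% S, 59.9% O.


Assume 100 g sample. Moles of each element:
  S: 40.1/32.07 = 1.25 mol
  O: 59.9/16.0 = 3.744 mol
Divide by smallest (1.25):
  S: 1.25/1.25 = 1.0
  O: 3.744/1.25 = 3.0
Empirical formula: SO3

SO3


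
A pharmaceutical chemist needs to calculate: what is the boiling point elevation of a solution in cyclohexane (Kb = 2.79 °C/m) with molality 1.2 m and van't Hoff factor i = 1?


ΔTb = Kb × m × i
= 2.79 × 1.2 × 1
= 3.348 °C

3.348 °C


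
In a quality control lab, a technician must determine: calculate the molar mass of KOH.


M(KOH) = 1×39.1 + 1×16.0 + 1×1.008
= 39.1 + 16.0 + 1.01
= 56.11 g/mol

56.11 g/mol


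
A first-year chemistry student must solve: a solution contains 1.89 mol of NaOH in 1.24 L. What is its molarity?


M = n/V = 1.89/1.24 = 1.524 mol/L

1.524 M


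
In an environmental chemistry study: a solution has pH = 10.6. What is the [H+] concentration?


[H+] = 10^(-pH) = 10^(-10.6)
= 2.51×10^-11 M

2.51×10^-11 M


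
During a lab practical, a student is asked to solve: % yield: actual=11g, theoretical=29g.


% yield = actual/theoretical × 100
= 11/29 × 100
= 37.93%

37.93%


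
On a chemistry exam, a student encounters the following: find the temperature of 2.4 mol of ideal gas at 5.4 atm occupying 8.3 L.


PV = nRT  (R = 0.08206 L·atm/(mol·K))
T = PV/(nR) = 5.4×8.3/(2.4×0.08206)
= 44.82/0.196944
= 227.58 K

227.58 K


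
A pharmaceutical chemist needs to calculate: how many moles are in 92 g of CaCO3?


M(CaCO3) = 100.09 g/mol
n = mass/M = 92/100.09 = 0.9192 mol

0.9192 mol


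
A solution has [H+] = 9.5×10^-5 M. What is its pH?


pH = -log10([H+]) = -log10(9.5×10^-5)
= 5 - log10(9.5)
= 5 - 0.98
= 4.02

4.02


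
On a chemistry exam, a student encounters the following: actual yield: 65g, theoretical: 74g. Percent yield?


% yield = actual/theoretical × 100
= 65/74 × 100
= 87.84%

87.84%


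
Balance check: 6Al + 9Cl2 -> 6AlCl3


Equation: 6Al + 9Cl2 -> 6AlCl3
Check atoms: Al: 6=6, Cl: 18=18
Balanced

Yes, balanced


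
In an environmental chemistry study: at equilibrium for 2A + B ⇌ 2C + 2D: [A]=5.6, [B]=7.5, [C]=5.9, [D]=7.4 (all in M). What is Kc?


Kc = [C]^2[D]^2/([A]^2[B])
= (5.9^2 × 7.4^2)/(5.6^2 × 7.5^1)
= 1906.1956/235.2
= 8.105

8.105


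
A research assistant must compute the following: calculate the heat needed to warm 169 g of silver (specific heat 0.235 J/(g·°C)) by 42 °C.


q = mcΔT = 169 × 0.235 × 42
= 1668.03 J

1668.03 J


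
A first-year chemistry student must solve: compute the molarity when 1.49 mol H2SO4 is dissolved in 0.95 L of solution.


M = n/V = 1.49/0.95 = 1.568 mol/L

1.568 M


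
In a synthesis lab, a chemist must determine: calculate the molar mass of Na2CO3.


M(Na2CO3) = 2×22.99 + 1×12.01 + 3×16.0
= 45.98 + 12.01 + 48.0
= 105.99 g/mol

105.99 g/mol


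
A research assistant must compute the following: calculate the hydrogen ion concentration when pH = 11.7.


[H+] = 10^(-pH) = 10^(-11.7)
= 2.0×10^-12 M

2.0×10^-12 M


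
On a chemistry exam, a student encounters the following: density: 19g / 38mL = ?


ρ = mass/volume
= 19/38
= 0.5 g/mL

0.5 g/mL


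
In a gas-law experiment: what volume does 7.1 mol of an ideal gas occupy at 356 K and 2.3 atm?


PV = nRT  (R = 0.08206 L·atm/(mol·K))
V = nRT/P = 7.1×0.08206×356/2.3
= 90.18 L

90.18 L


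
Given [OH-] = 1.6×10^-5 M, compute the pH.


pOH = -log10([OH-]) = -log10(1.6×10^-5)
= 5 - log10(1.6) = 4.8
pH = 14 - pOH = 14 - 4.8 = 9.2

9.2


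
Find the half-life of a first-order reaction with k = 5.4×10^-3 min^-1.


t½ = ln2/k = 0.693147/(5.4×10^-3 min^-1)
= 128.4 min

128.4 min


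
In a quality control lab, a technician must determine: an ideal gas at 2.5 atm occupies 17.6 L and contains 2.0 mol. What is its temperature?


PV = nRT  (R = 0.08206 L·atm/(mol·K))
T = PV/(nR) = 2.5×17.6/(2.0×0.08206)
= 44.00/0.164120
= 268.10 K

268.10 K


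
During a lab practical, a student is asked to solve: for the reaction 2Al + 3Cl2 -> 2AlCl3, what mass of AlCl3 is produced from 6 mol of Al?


Mole ratio AlCl3:Al = 2:2
n(AlCl3) = 6 × 2/2 = 6.000 mol
mass = 6.000 × 133.33 = 799.98 g

799.98 g


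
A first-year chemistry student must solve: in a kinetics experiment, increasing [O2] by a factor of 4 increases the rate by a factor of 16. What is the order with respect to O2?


rate ∝ [O2]^n
4^n = 16 → n = 2
Order in O2: 2

2


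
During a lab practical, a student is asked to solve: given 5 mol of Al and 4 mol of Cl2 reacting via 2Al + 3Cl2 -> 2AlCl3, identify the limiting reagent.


Mole ratio available / coefficient:
  Al: 5/2 = 2.500
  Cl2: 4/3 = 1.333
Smaller ratio is limiting.

Cl2


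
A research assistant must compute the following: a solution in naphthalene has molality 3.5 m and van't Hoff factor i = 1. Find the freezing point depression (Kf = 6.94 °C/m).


ΔTf = Kf × m × i
= 6.94 × 3.5 × 1
= 24.29 °C

24.29 °C


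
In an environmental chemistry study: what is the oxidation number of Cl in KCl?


halide: -1
Oxidation number: -1

-1


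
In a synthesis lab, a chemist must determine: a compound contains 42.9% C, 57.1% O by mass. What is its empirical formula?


Assume 100 g sample. Moles of each element:
  C: 42.9/12.01 = 3.572 mol
  O: 57.1/16.0 = 3.569 mol
Divide by smallest (3.569):
  C: 3.572/3.569 = 1.0
  O: 3.569/3.569 = 1.0
Empirical formula: CO

CO


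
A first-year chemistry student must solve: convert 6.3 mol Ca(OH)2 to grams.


M(Ca(OH)2) = 74.1 g/mol
mass = n × M = 6.3 × 74.1 = 466.83 g

466.83 g


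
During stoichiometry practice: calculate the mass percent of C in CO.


M(CO) = 1×12.01 + 1×16.0 = 28.01 g/mol
Mass of C = 1 × 12.01 = 12.01 g/mol
% C = 12.01/28.01 × 100 = 42.88%

42.88%


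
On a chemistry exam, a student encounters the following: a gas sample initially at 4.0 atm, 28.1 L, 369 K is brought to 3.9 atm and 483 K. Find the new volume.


P1V1/T1 = P2V2/T2
V2 = P1V1T2/(T1P2)
= 4.0×28.1×483/(369×3.9)
= 37.724 L

37.724 L


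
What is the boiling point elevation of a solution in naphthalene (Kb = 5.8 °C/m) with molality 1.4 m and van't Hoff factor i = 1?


ΔTb = Kb × m × i
= 5.8 × 1.4 × 1
= 8.12 °C

8.12 °C


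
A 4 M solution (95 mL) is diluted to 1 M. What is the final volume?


C1V1 = C2V2
4 × 95 = 1 × V2
V2 = 380/1 = 380.0 mL

380.0 mL


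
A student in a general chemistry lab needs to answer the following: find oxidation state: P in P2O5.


2x + 5(-2) = 0, so x = +5
Oxidation number: +5

+5


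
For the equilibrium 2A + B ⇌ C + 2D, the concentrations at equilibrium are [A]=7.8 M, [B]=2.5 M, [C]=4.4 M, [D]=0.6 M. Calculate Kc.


Kc = [C][D]^2/([A]^2[B])
= (4.4^1 × 0.6^2)/(7.8^2 × 2.5^1)
= 1.584/152.1
= 0.01041

0.01041


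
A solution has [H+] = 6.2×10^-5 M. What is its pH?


pH = -log10([H+]) = -log10(6.2×10^-5)
= 5 - log10(6.2)
= 5 - 0.79
= 4.21

4.21


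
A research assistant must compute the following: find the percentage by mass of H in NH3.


M(NH3) = 1×14.01 + 3×1.008 = 17.034 g/mol
Mass of H = 3 × 1.008 = 3.024 g/mol
% H = 3.024/17.034 × 100 = 17.75%

17.75%


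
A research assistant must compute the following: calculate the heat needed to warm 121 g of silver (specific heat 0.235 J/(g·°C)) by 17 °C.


q = mcΔT = 121 × 0.235 × 17
= 483.40 J

483.40 J


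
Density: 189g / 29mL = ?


ρ = mass/volume
= 189/29
= 6.517 g/mL

6.517 g/mL


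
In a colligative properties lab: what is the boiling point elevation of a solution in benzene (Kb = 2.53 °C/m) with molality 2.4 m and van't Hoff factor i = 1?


ΔTb = Kb × m × i
= 2.53 × 2.4 × 1
= 6.072 °C

6.072 °C


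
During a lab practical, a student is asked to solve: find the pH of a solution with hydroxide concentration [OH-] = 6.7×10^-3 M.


pOH = -log10([OH-]) = -log10(6.7×10^-3)
= 3 - log10(6.7) = 2.17
pH = 14 - pOH = 14 - 2.17 = 11.83

11.83


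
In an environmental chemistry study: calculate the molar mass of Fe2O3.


M(Fe2O3) = 2×55.85 + 3×16.0
= 111.7 + 48.0
= 159.7 g/mol

159.7 g/mol


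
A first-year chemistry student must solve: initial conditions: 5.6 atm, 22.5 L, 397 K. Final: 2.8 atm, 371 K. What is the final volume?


P1V1/T1 = P2V2/T2
V2 = P1V1T2/(T1P2)
= 5.6×22.5×371/(397×2.8)
= 42.053 L

42.053 L


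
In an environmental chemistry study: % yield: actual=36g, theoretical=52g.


% yield = actual/theoretical × 100
= 36/52 × 100
= 69.23%

69.23%


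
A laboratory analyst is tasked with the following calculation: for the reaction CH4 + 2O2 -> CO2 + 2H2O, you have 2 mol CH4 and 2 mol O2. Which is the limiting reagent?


Mole ratio available / coefficient:
  CH4: 2/1 = 2.000
  O2: 2/2 = 1.000
Smaller ratio is limiting.

O2


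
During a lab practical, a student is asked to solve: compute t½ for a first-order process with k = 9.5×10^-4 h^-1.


t½ = ln2/k = 0.693147/(9.5×10^-4 h^-1)
= 729.6 h

729.6 h


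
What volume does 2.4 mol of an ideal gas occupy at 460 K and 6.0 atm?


PV = nRT  (R = 0.08206 L·atm/(mol·K))
V = nRT/P = 2.4×0.08206×460/6.0
= 15.099 L

15.099 L


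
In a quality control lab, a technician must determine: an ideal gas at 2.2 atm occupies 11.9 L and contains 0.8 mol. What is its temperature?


PV = nRT  (R = 0.08206 L·atm/(mol·K))
T = PV/(nR) = 2.2×11.9/(0.8×0.08206)
= 26.18/0.065648
= 398.79 K

398.79 K


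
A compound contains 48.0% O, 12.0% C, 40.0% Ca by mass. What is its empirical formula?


Assume 100 g sample. Moles of each element:
  O: 48.0/16.0 = 3.0 mol
  C: 12.0/12.01 = 0.999 mol
  Ca: 40.0/40.08 = 0.998 mol
Divide by smallest (0.998):
  O: 3.0/0.998 = 3.01
  C: 0.999/0.998 = 1.0
  Ca: 0.998/0.998 = 1.0
Empirical formula: CaCO3

CaCO3


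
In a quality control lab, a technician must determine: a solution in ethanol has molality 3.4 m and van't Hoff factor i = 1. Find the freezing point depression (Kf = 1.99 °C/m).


ΔTf = Kf × m × i
= 1.99 × 3.4 × 1
= 6.766 °C

6.766 °C


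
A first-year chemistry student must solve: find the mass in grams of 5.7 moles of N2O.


M(N2O) = 44.02 g/mol
mass = n × M = 5.7 × 44.02 = 250.91 g

250.91 g


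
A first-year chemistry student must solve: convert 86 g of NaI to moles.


M(NaI) = 149.89 g/mol
n = mass/M = 86/149.89 = 0.5738 mol

0.5738 mol


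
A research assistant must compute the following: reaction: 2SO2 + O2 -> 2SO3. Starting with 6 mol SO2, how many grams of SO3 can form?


Mole ratio SO3:SO2 = 2:2
n(SO3) = 6 × 2/2 = 6.000 mol
mass = 6.000 × 80.07 = 480.42 g

480.42 g


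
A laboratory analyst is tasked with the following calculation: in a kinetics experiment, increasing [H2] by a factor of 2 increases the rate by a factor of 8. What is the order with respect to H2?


rate ∝ [H2]^n
2^n = 8 → n = 3
Order in H2: 3

3


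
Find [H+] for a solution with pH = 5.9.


[H+] = 10^(-pH) = 10^(-5.9)
= 1.26×10^-6 M

1.26×10^-6 M


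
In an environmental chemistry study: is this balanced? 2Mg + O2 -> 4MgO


Equation: 2Mg + O2 -> 4MgO
Check atoms: Mg: 2≠4, O: 2≠4
Not balanced

No, not balanced


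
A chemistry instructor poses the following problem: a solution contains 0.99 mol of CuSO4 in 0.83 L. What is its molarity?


M = n/V = 0.99/0.83 = 1.193 mol/L

1.193 M


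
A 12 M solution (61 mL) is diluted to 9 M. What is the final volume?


C1V1 = C2V2
12 × 61 = 9 × V2
V2 = 732/9 = 81.33 mL

81.33 mL


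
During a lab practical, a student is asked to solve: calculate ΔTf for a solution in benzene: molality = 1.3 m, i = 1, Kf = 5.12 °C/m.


ΔTf = Kf × m × i
= 5.12 × 1.3 × 1
= 6.656 °C

6.656 °C


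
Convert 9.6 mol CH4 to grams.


M(CH4) = 16.04 g/mol
mass = n × M = 9.6 × 16.04 = 153.98 g

153.98 g


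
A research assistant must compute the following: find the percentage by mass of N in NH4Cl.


M(NH4Cl) = 1×14.01 + 4×1.008 + 1×35.45 = 53.492 g/mol
Mass of N = 1 × 14.01 = 14.01 g/mol
% N = 14.01/53.492 × 100 = 26.19%

26.19%


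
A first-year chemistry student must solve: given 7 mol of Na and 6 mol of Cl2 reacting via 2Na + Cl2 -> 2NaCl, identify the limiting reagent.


Mole ratio available / coefficient:
  Na: 7/2 = 3.500
  Cl2: 6/1 = 6.000
Smaller ratio is limiting.

Na


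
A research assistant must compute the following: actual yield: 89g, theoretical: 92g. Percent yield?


% yield = actual/theoretical × 100
= 89/92 × 100
= 96.74%

96.74%


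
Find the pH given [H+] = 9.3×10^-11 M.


pH = -log10([H+]) = -log10(9.3×10^-11)
= 11 - log10(9.3)
= 11 - 0.97
= 10.03

10.03


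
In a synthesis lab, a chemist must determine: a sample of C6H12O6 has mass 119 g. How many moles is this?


M(C6H12O6) = 180.16 g/mol
n = mass/M = 119/180.16 = 0.6605 mol

0.6605 mol


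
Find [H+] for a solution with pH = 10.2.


[H+] = 10^(-pH) = 10^(-10.2)
= 6.31×10^-11 M

6.31×10^-11 M


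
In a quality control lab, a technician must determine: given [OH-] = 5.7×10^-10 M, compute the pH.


pOH = -log10([OH-]) = -log10(5.7×10^-10)
= 10 - log10(5.7) = 9.24
pH = 14 - pOH = 14 - 9.24 = 4.76

4.76


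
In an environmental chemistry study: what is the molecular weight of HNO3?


M(HNO3) = 1×1.008 + 1×14.01 + 3×16.0
= 1.01 + 14.01 + 48.0
= 63.02 g/mol

63.02 g/mol


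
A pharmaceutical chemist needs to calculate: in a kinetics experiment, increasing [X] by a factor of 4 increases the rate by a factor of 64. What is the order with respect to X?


rate ∝ [X]^n
4^n = 64 → n = 3
Order in X: 3

3


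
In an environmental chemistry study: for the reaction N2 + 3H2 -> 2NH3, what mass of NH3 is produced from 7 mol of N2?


Mole ratio NH3:N2 = 2:1
n(NH3) = 7 × 2/1 = 14.000 mol
mass = 14.000 × 17.03 = 238.42 g

238.42 g


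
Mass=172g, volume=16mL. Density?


ρ = mass/volume
= 172/16
= 10.75 g/mL

10.75 g/mL


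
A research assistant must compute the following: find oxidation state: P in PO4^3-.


x + 4(-2) = -3, so x = +5
Oxidation number: +5

+5


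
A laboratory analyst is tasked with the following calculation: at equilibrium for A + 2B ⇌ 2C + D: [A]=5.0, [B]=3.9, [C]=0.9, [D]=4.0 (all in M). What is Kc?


Kc = [C]^2[D]/([A][B]^2)
= (0.9^2 × 4.0^1)/(5.0^1 × 3.9^2)
= 3.24/76.05
= 0.04260

0.04260


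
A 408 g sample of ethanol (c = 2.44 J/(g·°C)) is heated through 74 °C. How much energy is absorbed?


q = mcΔT = 408 × 2.44 × 74
= 73668.48 J

73668.48 J


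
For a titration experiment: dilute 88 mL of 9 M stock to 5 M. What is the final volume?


C1V1 = C2V2
9 × 88 = 5 × V2
V2 = 792/5 = 158.4 mL

158.4 mL


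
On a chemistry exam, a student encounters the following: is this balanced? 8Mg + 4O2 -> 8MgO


Equation: 8Mg + 4O2 -> 8MgO
Check atoms: Mg: 8=8, O: 8=8
Balanced

Yes, balanced


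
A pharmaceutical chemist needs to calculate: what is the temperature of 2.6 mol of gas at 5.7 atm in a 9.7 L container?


PV = nRT  (R = 0.08206 L·atm/(mol·K))
T = PV/(nR) = 5.7×9.7/(2.6×0.08206)
= 55.29/0.213356
= 259.14 K

259.14 K


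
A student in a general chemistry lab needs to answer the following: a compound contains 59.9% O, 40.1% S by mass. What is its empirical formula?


Assume 100 g sample. Moles of each element:
  O: 59.9/16.0 = 3.744 mol
  S: 40.1/32.07 = 1.25 mol
Divide by smallest (1.25):
  O: 3.744/1.25 = 3.0
  S: 1.25/1.25 = 1.0
Empirical formula: SO3

SO3


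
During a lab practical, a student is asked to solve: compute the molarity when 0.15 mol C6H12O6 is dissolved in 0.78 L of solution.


M = n/V = 0.15/0.78 = 0.192 mol/L

0.192 M


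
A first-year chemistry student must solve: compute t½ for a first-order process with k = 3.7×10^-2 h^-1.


t½ = ln2/k = 0.693147/(3.7×10^-2 h^-1)
= 18.73 h

18.73 h


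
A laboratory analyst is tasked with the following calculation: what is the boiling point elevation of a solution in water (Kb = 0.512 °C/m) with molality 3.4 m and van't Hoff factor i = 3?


ΔTb = Kb × m × i
= 0.512 × 3.4 × 3
= 5.2224 °C

5.2224 °C


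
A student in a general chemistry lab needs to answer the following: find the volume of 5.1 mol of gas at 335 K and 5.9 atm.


PV = nRT  (R = 0.08206 L·atm/(mol·K))
V = nRT/P = 5.1×0.08206×335/5.9
= 23.763 L

23.763 L


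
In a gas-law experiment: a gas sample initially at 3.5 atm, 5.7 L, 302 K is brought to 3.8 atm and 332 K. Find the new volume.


P1V1/T1 = P2V2/T2
V2 = P1V1T2/(T1P2)
= 3.5×5.7×332/(302×3.8)
= 5.772 L

5.772 L


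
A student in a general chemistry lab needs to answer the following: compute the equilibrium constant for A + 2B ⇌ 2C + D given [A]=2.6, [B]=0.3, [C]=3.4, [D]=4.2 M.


Kc = [C]^2[D]/([A][B]^2)
= (3.4^2 × 4.2^1)/(2.6^1 × 0.3^2)
= 48.552/0.234
= 207.5

207.5


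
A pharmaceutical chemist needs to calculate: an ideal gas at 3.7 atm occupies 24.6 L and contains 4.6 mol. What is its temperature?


PV = nRT  (R = 0.08206 L·atm/(mol·K))
T = PV/(nR) = 3.7×24.6/(4.6×0.08206)
= 91.02/0.377476
= 241.13 K

241.13 K


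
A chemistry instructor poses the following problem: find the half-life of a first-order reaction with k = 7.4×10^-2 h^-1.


t½ = ln2/k = 0.693147/(7.4×10^-2 h^-1)
= 9.367 h

9.367 h


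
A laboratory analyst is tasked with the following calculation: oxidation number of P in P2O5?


2x + 5(-2) = 0, so x = +5
Oxidation number: +5

+5


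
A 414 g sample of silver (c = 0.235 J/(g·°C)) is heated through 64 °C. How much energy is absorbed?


q = mcΔT = 414 × 0.235 × 64
= 6226.56 J

6226.56 J


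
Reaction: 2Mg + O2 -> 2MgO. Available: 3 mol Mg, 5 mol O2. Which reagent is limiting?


Mole ratio available / coefficient:
  Mg: 3/2 = 1.500
  O2: 5/1 = 5.000
Smaller ratio is limiting.

Mg


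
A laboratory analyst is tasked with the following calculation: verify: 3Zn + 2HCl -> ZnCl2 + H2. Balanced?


Equation: 3Zn + 2HCl -> ZnCl2 + H2
Check atoms: Cl: 2=2, H: 2=2, Zn: 3≠1
Not balanced

No, not balanced


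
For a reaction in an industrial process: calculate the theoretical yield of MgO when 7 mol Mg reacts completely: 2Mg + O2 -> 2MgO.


Mole ratio MgO:Mg = 2:2
n(MgO) = 7 × 2/2 = 7.000 mol
mass = 7.000 × 40.31 = 282.17 g

282.17 g


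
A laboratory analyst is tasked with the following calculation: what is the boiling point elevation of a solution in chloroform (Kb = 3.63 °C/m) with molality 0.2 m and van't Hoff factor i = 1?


ΔTb = Kb × m × i
= 3.63 × 0.2 × 1
= 0.726 °C

0.726 °C


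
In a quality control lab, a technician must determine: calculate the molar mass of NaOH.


M(NaOH) = 1×22.99 + 1×16.0 + 1×1.008
= 22.99 + 16.0 + 1.01
= 40.0 g/mol

40.0 g/mol


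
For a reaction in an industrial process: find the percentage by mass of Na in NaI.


M(NaI) = 1×22.99 + 1×126.9 = 149.89 g/mol
Mass of Na = 1 × 22.99 = 22.99 g/mol
% Na = 22.99/149.89 × 100 = 15.34%

15.34%


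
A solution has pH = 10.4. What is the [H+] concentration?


[H+] = 10^(-pH) = 10^(-10.4)
= 3.98×10^-11 M

3.98×10^-11 M


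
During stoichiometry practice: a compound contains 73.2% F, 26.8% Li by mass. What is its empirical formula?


Assume 100 g sample. Moles of each element:
  F: 73.2/19.0 = 3.853 mol
  Li: 26.8/6.94 = 3.862 mol
Divide by smallest (3.853):
  F: 3.853/3.853 = 1.0
  Li: 3.862/3.853 = 1.0
Empirical formula: LiF

LiF


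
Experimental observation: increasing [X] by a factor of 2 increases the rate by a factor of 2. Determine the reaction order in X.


rate ∝ [X]^n
2^n = 2 → n = 1
Order in X: 1

1


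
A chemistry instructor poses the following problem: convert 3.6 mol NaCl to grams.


M(NaCl) = 58.44 g/mol
mass = n × M = 3.6 × 58.44 = 210.38 g

210.38 g


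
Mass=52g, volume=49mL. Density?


ρ = mass/volume
= 52/49
= 1.061 g/mL

1.061 g/mL


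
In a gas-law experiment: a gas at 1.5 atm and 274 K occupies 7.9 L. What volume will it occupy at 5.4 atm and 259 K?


P1V1/T1 = P2V2/T2
V2 = P1V1T2/(T1P2)
= 1.5×7.9×259/(274×5.4)
= 2.074 L

2.074 L


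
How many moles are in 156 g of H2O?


M(H2O) = 18.02 g/mol
n = mass/M = 156/18.02 = 8.657 mol

8.657 mol


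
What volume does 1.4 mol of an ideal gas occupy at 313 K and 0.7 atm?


PV = nRT  (R = 0.08206 L·atm/(mol·K))
V = nRT/P = 1.4×0.08206×313/0.7
= 51.37 L

51.37 L


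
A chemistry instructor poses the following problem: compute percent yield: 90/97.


% yield = actual/theoretical × 100
= 90/97 × 100
= 92.78%

92.78%


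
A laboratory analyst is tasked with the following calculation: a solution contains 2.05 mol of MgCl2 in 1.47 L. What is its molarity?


M = n/V = 2.05/1.47 = 1.395 mol/L

1.395 M
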